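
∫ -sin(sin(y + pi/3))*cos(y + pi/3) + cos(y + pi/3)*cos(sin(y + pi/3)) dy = sqrt(2)*sin(sin(y + pi/3) + pi/4) + C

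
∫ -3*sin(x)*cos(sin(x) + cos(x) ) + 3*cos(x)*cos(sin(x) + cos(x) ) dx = 3*sin(sqrt(2)*sin(x + pi/4)) + C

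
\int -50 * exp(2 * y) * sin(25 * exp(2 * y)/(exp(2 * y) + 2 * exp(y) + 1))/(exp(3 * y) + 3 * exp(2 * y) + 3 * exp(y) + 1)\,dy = cos(25*exp(2*y)/(exp(y) + 1)^2) + C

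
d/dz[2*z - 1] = 2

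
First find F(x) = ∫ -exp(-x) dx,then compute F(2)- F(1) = -exp(-1) + exp(-2)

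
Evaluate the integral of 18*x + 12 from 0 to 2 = 60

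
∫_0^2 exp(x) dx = -1 + exp(2)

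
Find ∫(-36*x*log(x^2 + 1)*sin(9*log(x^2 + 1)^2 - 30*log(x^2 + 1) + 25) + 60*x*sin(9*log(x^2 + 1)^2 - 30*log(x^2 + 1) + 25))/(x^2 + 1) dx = cos((3*log(x^2 + 1) - 5)^2) + C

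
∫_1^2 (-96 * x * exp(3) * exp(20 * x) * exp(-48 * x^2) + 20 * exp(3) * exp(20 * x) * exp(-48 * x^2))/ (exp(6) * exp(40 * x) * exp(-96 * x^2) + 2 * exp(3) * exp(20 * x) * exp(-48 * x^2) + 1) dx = -exp(-25)/(exp(-25) + 1) + exp(-149)/(exp(-149) + 1)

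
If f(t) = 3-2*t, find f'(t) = -2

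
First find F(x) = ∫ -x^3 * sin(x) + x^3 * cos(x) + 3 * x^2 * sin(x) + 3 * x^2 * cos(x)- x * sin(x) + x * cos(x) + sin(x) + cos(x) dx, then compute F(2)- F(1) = 10*cos(2) - 2*sin(1) - 2*cos(1) + 10*sin(2)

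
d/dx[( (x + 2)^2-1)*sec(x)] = (x^2*sin(x)/cos(x) + 4*x*sin(x)/cos(x) + 2*x + 3*sin(x)/cos(x) + 4)/cos(x)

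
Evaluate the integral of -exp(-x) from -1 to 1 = -E + exp(-1)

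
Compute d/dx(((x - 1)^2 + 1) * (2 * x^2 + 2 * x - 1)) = 8*x^3 - 6*x^2 - 2*x + 6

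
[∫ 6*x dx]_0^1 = 3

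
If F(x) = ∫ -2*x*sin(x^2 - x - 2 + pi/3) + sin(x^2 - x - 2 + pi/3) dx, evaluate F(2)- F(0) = 1/2 - sin(pi/6 + 2)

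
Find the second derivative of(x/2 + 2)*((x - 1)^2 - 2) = 3*x + 2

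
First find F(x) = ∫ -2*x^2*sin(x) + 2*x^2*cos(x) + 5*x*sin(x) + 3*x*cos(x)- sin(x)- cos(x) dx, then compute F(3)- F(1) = 15*cos(3) - sin(1) - cos(1) + 15*sin(3)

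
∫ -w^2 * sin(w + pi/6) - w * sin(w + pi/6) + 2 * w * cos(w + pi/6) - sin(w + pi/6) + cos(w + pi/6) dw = (w^2 + w + 1)*cos(w + pi/6) + C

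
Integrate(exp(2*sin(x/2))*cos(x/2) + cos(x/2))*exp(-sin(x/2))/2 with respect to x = 2*sinh(sin(x/2)) + C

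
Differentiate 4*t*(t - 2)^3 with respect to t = 16*t^3 - 72*t^2 + 96*t - 32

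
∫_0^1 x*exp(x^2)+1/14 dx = -3/7 + E/2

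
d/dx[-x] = -1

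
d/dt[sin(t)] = cos(t)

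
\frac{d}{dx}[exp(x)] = exp(x)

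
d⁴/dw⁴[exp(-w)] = exp(-w)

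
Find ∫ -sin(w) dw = cos(w) + C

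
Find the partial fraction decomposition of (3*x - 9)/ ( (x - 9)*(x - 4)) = -3/(5*(x - 4)) + 18/(5*(x - 9))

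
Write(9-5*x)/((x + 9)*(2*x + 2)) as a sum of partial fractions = -27/(8*(x + 9)) + 7/(8*(x + 1))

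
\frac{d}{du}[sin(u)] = cos(u)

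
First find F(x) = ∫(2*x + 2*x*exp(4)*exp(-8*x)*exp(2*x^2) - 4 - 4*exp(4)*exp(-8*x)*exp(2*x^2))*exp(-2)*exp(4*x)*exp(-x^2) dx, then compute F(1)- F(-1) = -exp(7) - E + exp(-7) + exp(-1)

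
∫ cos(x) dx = sin(x) + C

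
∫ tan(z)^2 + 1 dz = tan(z) + C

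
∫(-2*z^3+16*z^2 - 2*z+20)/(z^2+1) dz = -z^2 + 16*z - 4*acot(z) + C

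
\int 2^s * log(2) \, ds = 2^s + C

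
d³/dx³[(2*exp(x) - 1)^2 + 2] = 32*exp(2*x) - 4*exp(x)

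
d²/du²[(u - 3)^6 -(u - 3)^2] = 30*u^4 - 360*u^3 + 1620*u^2 - 3240*u + 2428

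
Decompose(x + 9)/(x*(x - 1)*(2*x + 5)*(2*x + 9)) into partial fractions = -1/(22*(2*x + 9)) + 13/(70*(2*x + 5)) + 10/(77*(x - 1)) - 1/(5*x)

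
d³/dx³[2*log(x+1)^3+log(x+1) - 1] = (12*log(x + 1)^2 - 36*log(x + 1) + 14)/(x^3 + 3*x^2 + 3*x + 1)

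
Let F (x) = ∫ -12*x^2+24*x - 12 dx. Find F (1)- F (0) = -4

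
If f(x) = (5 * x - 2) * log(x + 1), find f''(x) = (5*x + 12)/(x^2 + 2*x + 1)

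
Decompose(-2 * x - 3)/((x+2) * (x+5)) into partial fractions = -7/(3*(x + 5)) + 1/(3*(x + 2))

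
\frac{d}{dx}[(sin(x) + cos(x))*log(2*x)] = sqrt(2)*(x*log(x)*cos(x + pi/4) + x*log(2)*cos(x + pi/4) + sin(x + pi/4))/x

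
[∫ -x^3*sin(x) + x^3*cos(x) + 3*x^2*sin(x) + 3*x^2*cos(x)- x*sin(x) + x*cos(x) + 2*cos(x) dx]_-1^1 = 2*sin(1) + 4*cos(1)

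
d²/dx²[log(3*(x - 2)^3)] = -3/(x^2 - 4*x + 4)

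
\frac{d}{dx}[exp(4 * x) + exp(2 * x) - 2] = 4*exp(4*x) + 2*exp(2*x)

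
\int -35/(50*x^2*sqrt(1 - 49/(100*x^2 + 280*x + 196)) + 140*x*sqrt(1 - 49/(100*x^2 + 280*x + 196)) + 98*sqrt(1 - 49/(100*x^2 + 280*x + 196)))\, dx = acsc(10*x/7 + 2) + C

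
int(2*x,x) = x^2 + C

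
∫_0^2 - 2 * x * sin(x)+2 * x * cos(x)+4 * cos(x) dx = 6*cos(2) - 2 + 6*sin(2)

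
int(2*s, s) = s^2 + C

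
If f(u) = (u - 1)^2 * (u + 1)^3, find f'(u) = 5*u^4 + 4*u^3 - 6*u^2 - 4*u + 1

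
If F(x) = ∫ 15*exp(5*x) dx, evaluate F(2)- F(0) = -3 + 3*exp(10)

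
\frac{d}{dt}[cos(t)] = -sin(t)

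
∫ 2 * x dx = x^2 + C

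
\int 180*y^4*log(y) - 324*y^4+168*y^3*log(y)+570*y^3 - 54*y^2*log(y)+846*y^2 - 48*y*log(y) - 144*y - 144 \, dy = 6*y*(y*log(y) - 2*y + 6)*(6*y^3 + 7*y^2 - 3*y - 4) + C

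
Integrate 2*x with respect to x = x^2 + C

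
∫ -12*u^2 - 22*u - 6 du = -4*u^3 - 11*u^2 - 6*u + C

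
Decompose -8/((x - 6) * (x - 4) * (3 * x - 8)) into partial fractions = -9/(5*(3*x - 8)) + 1/(x - 4) - 2/(5*(x - 6))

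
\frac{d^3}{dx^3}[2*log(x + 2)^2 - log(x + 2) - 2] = (8*log(x + 2) - 14)/(x^3 + 6*x^2 + 12*x + 8)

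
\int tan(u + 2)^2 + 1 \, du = tan(u + 2) + C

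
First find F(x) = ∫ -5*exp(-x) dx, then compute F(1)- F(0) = -5 + 5*exp(-1)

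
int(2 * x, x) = x^2 + C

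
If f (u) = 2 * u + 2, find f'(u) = 2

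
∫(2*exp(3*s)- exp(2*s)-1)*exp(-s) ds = 2*(exp(s) - 1)*sinh(s) + C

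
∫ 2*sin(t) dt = -2*cos(t) + C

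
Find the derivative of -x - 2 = -1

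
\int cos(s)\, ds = sin(s) + C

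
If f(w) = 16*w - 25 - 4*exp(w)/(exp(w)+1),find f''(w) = (4*exp(2*w) - 4*exp(w))/(exp(3*w) + 3*exp(2*w) + 3*exp(w) + 1)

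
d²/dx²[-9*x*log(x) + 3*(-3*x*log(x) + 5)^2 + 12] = (54*x*log(x)^2 + 162*x*log(x) + 54*x - 99)/x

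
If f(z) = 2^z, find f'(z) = 2^z*log(2)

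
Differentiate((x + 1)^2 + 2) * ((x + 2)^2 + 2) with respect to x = 4*x^3 + 18*x^2 + 34*x + 24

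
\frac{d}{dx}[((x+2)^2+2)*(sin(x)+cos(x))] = sqrt(2)*x^2*cos(x + pi/4) - 2*x*sin(x) + 6*x*cos(x) - 2*sin(x) + 10*cos(x)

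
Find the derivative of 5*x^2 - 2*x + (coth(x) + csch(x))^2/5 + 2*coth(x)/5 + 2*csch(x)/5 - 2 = -2*(-25*x*sinh(x)^2 + 5*sinh(x)^2 + sinh(x) + cosh(x) + 1 + 2/tanh(x) + 2/sinh(x))/(5*sinh(x)^2)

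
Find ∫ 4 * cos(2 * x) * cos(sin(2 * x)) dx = 2*sin(sin(2*x)) + C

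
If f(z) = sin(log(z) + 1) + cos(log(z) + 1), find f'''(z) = 2*(sin(log(z) + 1) + 2*cos(log(z) + 1))/z^3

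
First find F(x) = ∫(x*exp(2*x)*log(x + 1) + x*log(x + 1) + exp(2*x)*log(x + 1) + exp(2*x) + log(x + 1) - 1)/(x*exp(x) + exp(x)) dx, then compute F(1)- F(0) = (E - exp(-1))*log(2)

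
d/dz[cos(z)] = -sin(z)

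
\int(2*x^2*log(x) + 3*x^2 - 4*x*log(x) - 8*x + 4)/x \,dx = (x - 2)^2*(log(x) + 1) + C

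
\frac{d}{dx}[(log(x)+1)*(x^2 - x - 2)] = (2*x^2*log(x) + 3*x^2 - x*log(x) - 2*x - 2)/x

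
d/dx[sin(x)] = cos(x)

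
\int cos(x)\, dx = sin(x) + C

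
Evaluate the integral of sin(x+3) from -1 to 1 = cos(2) - cos(4)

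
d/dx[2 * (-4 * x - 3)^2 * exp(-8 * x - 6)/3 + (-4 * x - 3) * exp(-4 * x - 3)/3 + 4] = (-256*x^2 + 16*x*exp(4*x + 3) - 320*x + 8*exp(4*x + 3) - 96)*exp(-8*x - 6)/3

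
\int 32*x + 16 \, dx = 16*x^2 + 16*x + C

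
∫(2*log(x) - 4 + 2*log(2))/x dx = (log(2*x) - 2)^2 + C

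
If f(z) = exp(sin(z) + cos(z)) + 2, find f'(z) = sqrt(2)*exp(sin(z))*exp(cos(z))*cos(z + pi/4)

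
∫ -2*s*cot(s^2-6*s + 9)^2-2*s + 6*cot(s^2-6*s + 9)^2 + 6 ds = cot((s - 3)^2) + C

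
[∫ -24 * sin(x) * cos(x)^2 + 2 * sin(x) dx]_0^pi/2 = -6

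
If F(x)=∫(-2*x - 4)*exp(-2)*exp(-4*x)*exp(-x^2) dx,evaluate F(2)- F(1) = -exp(-7) + exp(-14)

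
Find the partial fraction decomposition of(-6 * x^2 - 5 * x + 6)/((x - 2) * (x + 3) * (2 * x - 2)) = -33/(40*(x + 3)) + 5/(8*(x - 1)) - 14/(5*(x - 2))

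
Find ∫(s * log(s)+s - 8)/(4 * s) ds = (s - 8)*log(s)/4 + C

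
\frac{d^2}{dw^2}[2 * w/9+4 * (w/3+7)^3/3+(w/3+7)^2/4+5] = 8*w/27 + 113/18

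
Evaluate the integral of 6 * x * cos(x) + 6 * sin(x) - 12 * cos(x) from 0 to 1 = -6*sin(1)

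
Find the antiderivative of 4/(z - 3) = 4*log(z - 3) + C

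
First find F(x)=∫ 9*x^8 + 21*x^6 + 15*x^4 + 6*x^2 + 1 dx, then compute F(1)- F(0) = 10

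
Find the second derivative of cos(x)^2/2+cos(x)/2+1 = -cos(x)/2 - cos(2*x)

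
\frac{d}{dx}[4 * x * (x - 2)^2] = 12*x^2 - 32*x + 16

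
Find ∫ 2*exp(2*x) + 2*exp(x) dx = (exp(x) + 1)^2 + C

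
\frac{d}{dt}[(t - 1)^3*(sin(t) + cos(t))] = (t - 1)^2*(sqrt(2)*t*cos(t + pi/4) + 4*sin(t) + 2*cos(t))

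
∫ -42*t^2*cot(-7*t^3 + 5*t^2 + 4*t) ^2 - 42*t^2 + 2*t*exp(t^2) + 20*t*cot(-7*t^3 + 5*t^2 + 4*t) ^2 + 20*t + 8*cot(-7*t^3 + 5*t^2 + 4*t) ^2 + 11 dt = 3*t + exp(t^2) - 2*cot(t*(-7*t^2 + 5*t + 4)) + C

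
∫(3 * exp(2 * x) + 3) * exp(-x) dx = 6*sinh(x) + C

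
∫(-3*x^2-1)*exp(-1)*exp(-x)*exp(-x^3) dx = exp(-x^3 - x - 1) + C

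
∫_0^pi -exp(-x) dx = -1 + exp(-pi)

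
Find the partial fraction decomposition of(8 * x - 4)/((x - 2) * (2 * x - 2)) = -2/(x - 1) + 6/(x - 2)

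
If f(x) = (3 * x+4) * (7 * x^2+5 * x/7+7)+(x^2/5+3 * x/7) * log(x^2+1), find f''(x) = (4410*x^5 + 14*x^4*log(x^2 + 1) + 2152*x^4 + 8850*x^3 + 28*x^2*log(x^2 + 1) + 4290*x^2 + 4500*x + 14*log(x^2 + 1) + 2110)/(35*x^4 + 70*x^2 + 35)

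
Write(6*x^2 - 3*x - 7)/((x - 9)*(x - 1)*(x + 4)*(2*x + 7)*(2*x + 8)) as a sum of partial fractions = 616/(225*(2*x + 7)) - 11633/(8450*(x + 4)) - 101/(130*(x + 4)^2) + 1/(900*(x - 1)) + 113/(16900*(x - 9))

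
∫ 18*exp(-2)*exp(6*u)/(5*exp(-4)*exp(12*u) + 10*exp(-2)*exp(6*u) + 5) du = (13*exp(6*u - 2) + 10)/(5*(exp(6*u - 2) + 1)) + C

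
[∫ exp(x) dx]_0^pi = -1 + exp(pi)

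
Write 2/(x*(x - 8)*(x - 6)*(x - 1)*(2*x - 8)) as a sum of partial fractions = -1/(105*(x - 1)) + 1/(96*(x - 4)) - 1/(120*(x - 6)) + 1/(448*(x - 8)) + 1/(192*x)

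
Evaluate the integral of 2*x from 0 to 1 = 1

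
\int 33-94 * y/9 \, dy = -47*y^2/9 + 33*y + C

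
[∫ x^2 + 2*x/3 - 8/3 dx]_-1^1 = -14/3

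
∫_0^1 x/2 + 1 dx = 5/4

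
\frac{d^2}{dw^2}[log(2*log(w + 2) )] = (-log(w + 2) - 1)/(w^2*log(w + 2)^2 + 4*w*log(w + 2)^2 + 4*log(w + 2)^2)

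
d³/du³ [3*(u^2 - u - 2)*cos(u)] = 3*u^2*sin(u) - 3*u*sin(u) - 18*u*cos(u) - 24*sin(u) + 9*cos(u)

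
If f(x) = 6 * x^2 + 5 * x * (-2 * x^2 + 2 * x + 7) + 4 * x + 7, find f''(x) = 32 - 60*x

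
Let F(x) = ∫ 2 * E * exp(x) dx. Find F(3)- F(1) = -2*exp(2) + 2*exp(4)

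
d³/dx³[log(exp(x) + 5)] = (-5*exp(2*x) + 25*exp(x))/(exp(3*x) + 15*exp(2*x) + 75*exp(x) + 125)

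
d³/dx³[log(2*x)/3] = 2/(3*x^3)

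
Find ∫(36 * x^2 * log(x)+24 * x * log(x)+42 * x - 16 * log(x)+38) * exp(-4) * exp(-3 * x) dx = -2*(3*x + 4)*(2*x*log(x) + 3)*exp(-3*x - 4) + C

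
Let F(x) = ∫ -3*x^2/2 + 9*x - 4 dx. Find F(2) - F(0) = 6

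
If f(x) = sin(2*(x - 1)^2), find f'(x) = 4*(x - 1)*cos(2*(x^2 - 2*x + 1))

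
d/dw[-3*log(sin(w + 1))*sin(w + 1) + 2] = -3*(log(sin(w + 1)) + 1)*cos(w + 1)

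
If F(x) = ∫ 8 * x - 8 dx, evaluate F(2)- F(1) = 4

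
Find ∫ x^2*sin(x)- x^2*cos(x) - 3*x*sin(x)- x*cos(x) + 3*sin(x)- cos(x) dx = -sqrt(2)*(x^2 - x + 2)*sin(x + pi/4) + C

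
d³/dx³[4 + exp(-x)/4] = -exp(-x)/4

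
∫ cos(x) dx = sin(x) + C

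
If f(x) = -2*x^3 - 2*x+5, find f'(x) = -6*x^2 - 2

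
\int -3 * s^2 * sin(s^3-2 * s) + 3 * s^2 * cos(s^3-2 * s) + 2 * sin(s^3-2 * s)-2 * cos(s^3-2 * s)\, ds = sin(s*(s^2 - 2)) + cos(s*(s^2 - 2)) + C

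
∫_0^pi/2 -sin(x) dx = -1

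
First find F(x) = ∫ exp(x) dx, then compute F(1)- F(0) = -1 + E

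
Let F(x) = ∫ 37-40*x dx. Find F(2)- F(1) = -23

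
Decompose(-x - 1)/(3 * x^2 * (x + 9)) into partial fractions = 8/(243*(x + 9)) - 8/(243*x) - 1/(27*x^2)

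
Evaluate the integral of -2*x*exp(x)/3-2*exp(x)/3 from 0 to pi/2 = -pi*exp(pi/2)/3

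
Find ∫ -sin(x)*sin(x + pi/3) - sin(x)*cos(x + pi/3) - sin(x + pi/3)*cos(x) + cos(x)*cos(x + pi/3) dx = (sin(x) + cos(x))*cos(x + pi/3) + C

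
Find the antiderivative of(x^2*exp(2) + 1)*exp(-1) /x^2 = E*x - exp(-1)/x + C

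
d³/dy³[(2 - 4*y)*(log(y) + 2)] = (4*y + 4)/y^3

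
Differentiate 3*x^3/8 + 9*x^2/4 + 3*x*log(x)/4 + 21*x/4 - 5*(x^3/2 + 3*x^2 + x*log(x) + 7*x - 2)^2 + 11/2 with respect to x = -15*x^5/2 - 75*x^4 - 20*x^3*log(x) - 325*x^3 - 90*x^2*log(x) - 5031*x^2/8 - 10*x*log(x)^2 - 150*x*log(x) - 871*x/2 + 83*log(x)/4 + 166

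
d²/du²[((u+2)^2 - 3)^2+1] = 12*u^2 + 48*u + 36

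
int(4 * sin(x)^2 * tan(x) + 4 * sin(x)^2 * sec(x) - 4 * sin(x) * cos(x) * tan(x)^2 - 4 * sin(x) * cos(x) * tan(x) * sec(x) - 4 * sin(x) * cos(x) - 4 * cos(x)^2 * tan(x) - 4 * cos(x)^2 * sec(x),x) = -4*sin(x) + 4*cos(x)^2 + C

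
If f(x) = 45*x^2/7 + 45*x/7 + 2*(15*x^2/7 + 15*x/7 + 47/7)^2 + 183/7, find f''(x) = 5400*x^2/49 + 5400*x/49 + 7170/49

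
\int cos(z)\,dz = sin(z) + C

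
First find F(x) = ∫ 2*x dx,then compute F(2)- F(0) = 4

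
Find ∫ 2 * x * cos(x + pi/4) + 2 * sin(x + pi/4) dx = 2*x*sin(x + pi/4) + C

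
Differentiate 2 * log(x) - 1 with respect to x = 2/x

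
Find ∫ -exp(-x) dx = exp(-x) + C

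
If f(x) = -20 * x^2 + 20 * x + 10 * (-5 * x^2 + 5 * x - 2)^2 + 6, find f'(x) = 1000*x^3 - 1500*x^2 + 860*x - 180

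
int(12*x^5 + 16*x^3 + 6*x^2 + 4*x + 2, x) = 2*x^6 + 4*x^4 + 2*x^3 + 2*x^2 + 2*x + C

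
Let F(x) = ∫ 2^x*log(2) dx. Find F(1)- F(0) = 1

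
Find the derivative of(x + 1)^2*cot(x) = -x^2/sin(x)^2 + 2*x/tan(x) - 2*x/sin(x)^2 + 2/tan(x) - 1/sin(x)^2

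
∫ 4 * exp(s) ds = 4*exp(s) + C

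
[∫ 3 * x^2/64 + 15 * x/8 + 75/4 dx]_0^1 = 1261/64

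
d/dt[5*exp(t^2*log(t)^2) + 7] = 10*t*exp(t^2*log(t)^2)*log(t)^2 + 10*t*exp(t^2*log(t)^2)*log(t)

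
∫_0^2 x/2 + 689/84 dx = 731/42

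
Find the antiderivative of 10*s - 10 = 5*s^2 - 10*s + C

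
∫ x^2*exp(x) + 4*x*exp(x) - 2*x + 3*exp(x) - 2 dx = (x + 1)^2*(exp(x) - 1) + C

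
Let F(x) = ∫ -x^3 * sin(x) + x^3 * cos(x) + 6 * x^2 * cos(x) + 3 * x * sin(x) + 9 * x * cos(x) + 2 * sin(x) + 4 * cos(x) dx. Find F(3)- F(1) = 8*sqrt(2)*(8*sin(pi/4 + 3) - sin(pi/4 + 1))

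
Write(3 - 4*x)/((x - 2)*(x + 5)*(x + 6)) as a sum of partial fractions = 27/(8*(x + 6)) - 23/(7*(x + 5)) - 5/(56*(x - 2))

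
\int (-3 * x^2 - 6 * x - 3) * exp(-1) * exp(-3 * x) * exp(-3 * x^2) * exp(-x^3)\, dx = exp(-(x + 1)^3) + C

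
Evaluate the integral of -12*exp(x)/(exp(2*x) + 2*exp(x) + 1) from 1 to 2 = -12*exp(2)/(1 + exp(2)) + 12*E/(1 + E)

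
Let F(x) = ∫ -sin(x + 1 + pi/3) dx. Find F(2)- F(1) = cos(pi/3 + 3) - cos(pi/3 + 2)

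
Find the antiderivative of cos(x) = sin(x) + C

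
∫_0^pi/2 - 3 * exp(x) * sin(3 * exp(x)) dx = cos(3*exp(pi/2)) - cos(3)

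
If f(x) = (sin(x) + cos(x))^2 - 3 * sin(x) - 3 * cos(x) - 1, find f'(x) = 2*cos(2*x) - 3*sqrt(2)*cos(x + pi/4)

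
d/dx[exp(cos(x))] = -exp(cos(x))*sin(x)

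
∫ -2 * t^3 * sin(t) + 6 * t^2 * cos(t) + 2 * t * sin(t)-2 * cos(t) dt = 2*t*(t^2 - 1)*cos(t) + C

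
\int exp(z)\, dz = exp(z) + C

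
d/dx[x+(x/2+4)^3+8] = 3*x^2/8 + 6*x + 25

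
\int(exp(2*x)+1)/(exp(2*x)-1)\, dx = log(sinh(x)) + C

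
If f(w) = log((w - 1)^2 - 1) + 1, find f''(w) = (-2*w^2 + 4*w - 4)/(w^4 - 4*w^3 + 4*w^2)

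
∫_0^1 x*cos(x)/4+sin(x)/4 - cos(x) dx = -3*sin(1)/4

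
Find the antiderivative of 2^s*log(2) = 2^s + C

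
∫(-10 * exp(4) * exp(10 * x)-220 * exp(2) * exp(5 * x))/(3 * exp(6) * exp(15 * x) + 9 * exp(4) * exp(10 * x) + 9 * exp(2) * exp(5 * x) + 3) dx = (38*exp(5*x + 2) + 18*exp(10*x + 4) + 41)/(3*(2*exp(5*x + 2) + exp(10*x + 4) + 1)) + C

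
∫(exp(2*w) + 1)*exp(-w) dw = 2*sinh(w) + C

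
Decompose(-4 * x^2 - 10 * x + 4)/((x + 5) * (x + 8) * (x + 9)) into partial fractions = -115/(2*(x + 9)) + 172/(3*(x + 8)) - 23/(6*(x + 5))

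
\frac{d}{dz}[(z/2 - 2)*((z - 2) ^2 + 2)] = 3*z^2/2 - 8*z + 11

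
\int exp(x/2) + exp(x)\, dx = (exp(x/2) + 1)^2 + C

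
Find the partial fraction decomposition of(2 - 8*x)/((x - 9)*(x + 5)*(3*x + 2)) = -66/(377*(3*x + 2)) + 3/(13*(x + 5)) - 5/(29*(x - 9))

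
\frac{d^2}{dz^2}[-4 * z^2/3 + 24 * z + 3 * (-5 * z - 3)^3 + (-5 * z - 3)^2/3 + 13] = -2250*z - 1336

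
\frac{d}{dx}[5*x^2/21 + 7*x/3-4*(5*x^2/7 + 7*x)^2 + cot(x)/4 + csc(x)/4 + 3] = -400*x^3/49 - 120*x^2 - 8222*x/21 - cot(x)^2/4 - cot(x)*csc(x)/4 + 25/12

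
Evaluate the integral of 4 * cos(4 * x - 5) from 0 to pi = 0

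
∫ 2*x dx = x^2 + C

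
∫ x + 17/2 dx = x^2/2 + 17*x/2 + C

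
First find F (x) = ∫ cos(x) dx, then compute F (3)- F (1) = -sin(1) + sin(3)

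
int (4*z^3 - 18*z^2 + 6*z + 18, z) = z^4 - 6*z^3 + 3*z^2 + 18*z + C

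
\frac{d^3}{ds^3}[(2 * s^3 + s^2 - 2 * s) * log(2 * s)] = (12*s^2*log(s) + 12*s^2*log(2) + 22*s^2 + 2*s + 2)/s^2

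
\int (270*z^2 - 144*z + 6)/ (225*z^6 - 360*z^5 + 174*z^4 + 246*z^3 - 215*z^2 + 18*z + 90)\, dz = -2*acot(5*z^3 - 4*z^2 + z/3 + 3) + C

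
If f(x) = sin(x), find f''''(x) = sin(x)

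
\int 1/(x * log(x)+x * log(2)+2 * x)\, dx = log(log(2*x) + 2) + C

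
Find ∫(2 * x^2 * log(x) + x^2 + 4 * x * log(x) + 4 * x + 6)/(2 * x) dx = ((x + 2)^2 + 2)*log(x)/2 + C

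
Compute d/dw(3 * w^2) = 6*w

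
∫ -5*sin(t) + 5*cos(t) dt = 5*sqrt(2)*sin(t + pi/4) + C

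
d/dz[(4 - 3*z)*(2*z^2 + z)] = -18*z^2 + 10*z + 4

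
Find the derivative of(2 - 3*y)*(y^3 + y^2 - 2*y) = -12*y^3 - 3*y^2 + 16*y - 4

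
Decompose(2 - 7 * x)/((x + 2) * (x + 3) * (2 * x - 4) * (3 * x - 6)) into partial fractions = -23/(150*(x + 3)) + 1/(6*(x + 2)) - 1/(75*(x - 2)) - 1/(10*(x - 2)^2)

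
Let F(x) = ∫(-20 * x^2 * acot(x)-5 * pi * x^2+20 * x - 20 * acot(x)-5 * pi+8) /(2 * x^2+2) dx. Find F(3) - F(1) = -34*acot(3) - 3*pi/2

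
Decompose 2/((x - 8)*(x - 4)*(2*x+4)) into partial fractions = 1/(60*(x + 2)) - 1/(24*(x - 4)) + 1/(40*(x - 8))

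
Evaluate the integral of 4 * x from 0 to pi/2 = pi^2/2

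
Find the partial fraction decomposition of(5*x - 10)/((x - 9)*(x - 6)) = -20/(3*(x - 6)) + 35/(3*(x - 9))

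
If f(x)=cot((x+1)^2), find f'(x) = -2*(x + 1)/sin(x^2 + 2*x + 1)^2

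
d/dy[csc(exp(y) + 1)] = -exp(y)*cot(exp(y) + 1)*csc(exp(y) + 1)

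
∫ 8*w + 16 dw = 4*w^2 + 16*w + C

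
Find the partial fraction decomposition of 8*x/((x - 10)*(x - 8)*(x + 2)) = -2/(15*(x + 2)) - 16/(5*(x - 8)) + 10/(3*(x - 10))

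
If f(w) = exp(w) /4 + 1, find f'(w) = exp(w)/4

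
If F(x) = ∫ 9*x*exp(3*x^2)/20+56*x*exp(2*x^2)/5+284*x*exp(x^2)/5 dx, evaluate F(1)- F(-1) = 0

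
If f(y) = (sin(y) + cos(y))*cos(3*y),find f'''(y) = 4*sqrt(2)*(9*sin(3*y)*sin(y + pi/4) - 7*cos(3*y)*cos(y + pi/4))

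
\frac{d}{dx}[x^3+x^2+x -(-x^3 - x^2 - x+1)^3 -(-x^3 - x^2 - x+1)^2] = 9*x^8 + 24*x^7 + 42*x^6 + 18*x^5 - 10*x^4 - 36*x^3 - 3*x^2 + 4*x + 6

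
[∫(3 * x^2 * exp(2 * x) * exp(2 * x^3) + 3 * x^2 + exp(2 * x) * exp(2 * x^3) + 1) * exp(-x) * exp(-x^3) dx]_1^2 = -exp(2) - exp(-10) + exp(-2) + exp(10)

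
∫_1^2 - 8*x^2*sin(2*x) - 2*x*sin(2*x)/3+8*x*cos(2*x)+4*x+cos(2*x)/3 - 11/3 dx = 50*cos(4)/3 - 13*cos(2)/3 + 7/3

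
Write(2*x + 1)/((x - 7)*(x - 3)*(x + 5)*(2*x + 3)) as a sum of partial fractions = -16/(1071*(2*x + 3)) + 3/(224*(x + 5)) - 7/(288*(x - 3)) + 5/(272*(x - 7))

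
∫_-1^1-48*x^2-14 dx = -60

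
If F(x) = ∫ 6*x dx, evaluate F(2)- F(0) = 12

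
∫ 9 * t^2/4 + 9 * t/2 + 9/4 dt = 3*t^3/4 + 9*t^2/4 + 9*t/4 + C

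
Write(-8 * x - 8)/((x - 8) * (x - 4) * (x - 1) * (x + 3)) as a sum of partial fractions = -4/(77*(x + 3)) - 4/(21*(x - 1)) + 10/(21*(x - 4)) - 18/(77*(x - 8))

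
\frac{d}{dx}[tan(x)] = cos(x)^(-2)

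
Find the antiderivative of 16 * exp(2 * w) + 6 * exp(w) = (8*exp(w) + 6)*exp(w) + C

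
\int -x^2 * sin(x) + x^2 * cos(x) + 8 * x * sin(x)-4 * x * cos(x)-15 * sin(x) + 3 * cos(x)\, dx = sqrt(2)*(x - 3)^2*sin(x + pi/4) + C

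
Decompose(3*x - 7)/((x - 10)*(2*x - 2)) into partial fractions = 2/(9*(x - 1)) + 23/(18*(x - 10))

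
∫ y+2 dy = y^2/2 + 2*y + C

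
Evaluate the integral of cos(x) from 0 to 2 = sin(2)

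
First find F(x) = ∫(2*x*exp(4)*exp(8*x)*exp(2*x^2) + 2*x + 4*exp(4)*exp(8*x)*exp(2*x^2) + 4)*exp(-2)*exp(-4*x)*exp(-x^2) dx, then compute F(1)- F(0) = -exp(2) - exp(-7) + exp(-2) + exp(7)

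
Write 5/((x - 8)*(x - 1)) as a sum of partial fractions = -5/(7*(x - 1)) + 5/(7*(x - 8))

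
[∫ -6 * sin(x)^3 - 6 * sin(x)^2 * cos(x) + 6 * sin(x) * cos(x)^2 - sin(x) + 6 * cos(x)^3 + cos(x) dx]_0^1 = -3 + cos(1) + sin(1) + 2*(cos(1) + sin(1))^3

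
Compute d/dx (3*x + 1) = 3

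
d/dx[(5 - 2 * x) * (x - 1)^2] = -6*x^2 + 18*x - 12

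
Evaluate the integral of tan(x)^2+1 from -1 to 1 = 2*tan(1)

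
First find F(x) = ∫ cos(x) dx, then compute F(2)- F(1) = -sin(1) + sin(2)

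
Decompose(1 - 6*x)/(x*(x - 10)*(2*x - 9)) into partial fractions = 104/(99*(2*x - 9)) - 59/(110*(x - 10)) + 1/(90*x)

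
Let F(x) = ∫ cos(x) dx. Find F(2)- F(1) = -sin(1) + sin(2)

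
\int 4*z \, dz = 2*z^2 + C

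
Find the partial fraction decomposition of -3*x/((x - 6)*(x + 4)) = -6/(5*(x + 4)) - 9/(5*(x - 6))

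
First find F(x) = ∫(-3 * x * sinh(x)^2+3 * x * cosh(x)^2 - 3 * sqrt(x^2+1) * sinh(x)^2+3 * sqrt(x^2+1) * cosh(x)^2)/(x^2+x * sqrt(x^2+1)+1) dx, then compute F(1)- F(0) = 3*log(1 + sqrt(2))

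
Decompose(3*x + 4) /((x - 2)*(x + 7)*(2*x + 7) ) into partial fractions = 26/(77*(2*x + 7)) - 17/(63*(x + 7)) + 10/(99*(x - 2))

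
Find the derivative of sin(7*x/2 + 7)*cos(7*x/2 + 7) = 7*cos(7*x + 14)/2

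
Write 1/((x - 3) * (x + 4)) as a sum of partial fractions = -1/(7*(x + 4)) + 1/(7*(x - 3))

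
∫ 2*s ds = s^2 + C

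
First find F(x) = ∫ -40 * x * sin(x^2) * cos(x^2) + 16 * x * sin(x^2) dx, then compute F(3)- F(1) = -5*cos(2) + 5*cos(18) + 8*cos(1) - 8*cos(9)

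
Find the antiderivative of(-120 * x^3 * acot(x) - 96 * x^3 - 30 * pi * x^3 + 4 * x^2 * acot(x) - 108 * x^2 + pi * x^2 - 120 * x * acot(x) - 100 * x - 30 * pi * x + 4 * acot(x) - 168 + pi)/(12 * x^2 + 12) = x*(-48*x - (15*x - 1)*(4*acot(x) + pi) - 168)/12 + C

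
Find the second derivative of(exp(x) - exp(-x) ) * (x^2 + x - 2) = (x^2*exp(2*x) - x^2 + 5*x*exp(2*x) + 3*x + 2*exp(2*x) + 2)*exp(-x)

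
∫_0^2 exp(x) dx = -1 + exp(2)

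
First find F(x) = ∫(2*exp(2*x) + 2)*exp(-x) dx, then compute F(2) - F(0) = -2*exp(-2) + 2*exp(2)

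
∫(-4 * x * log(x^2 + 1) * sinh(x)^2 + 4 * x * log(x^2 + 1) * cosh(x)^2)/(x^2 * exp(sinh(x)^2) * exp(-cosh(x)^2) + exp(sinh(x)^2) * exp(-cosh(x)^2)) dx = E*log(x^2 + 1)^2 + C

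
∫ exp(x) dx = exp(x) + C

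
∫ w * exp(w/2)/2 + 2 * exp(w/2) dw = (w + 2)*exp(w/2) + C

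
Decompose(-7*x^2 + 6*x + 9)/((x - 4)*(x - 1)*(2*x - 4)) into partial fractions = 4/(3*(x - 1)) + 7/(4*(x - 2)) - 79/(12*(x - 4))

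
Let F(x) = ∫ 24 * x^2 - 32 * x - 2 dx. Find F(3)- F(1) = 76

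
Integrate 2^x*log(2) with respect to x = 2^x + C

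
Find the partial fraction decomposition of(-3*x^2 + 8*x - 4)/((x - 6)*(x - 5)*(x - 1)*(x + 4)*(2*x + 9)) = -1612/(4389*(2*x + 9)) + 14/(75*(x + 4)) + 1/(1100*(x - 1)) + 13/(228*(x - 5)) - 32/(525*(x - 6))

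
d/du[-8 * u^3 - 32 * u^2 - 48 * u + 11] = -24*u^2 - 64*u - 48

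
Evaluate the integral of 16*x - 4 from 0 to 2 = 24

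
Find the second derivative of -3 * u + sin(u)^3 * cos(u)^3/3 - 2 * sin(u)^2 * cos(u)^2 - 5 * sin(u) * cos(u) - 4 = 5*(1 - cos(2*u))^2*sin(2*u)/4 - 8*(1 - cos(2*u))^2 + (cos(2*u) + 1)^2*sin(2*u)/4 + 8*sin(2*u) + sin(4*u) - 16*cos(2*u) + 12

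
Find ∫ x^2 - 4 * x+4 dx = x^3/3 - 2*x^2 + 4*x + C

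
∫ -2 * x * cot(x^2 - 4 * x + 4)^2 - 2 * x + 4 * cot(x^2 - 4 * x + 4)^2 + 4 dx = cot((x - 2)^2) + C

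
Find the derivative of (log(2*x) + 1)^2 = (2*log(x) + 2*log(2) + 2)/x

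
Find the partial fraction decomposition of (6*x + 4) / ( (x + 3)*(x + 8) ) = 44/(5*(x + 8)) - 14/(5*(x + 3))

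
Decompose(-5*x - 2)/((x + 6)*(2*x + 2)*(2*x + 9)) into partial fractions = -41/(21*(2*x + 9)) + 14/(15*(x + 6)) + 3/(70*(x + 1))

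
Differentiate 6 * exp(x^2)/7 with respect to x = 12*x*exp(x^2)/7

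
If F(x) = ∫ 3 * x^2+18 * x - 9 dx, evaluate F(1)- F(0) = 1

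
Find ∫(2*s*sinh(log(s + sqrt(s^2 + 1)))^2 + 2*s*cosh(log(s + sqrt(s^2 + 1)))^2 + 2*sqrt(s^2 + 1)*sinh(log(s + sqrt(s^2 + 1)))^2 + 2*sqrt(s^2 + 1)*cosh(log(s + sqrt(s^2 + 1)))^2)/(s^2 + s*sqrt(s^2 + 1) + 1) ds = sinh(2*log(s + sqrt(s^2 + 1))) + C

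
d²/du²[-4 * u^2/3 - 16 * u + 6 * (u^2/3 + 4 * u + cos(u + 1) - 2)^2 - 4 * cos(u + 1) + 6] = -4*u^2*cos(u + 1) + 8*u^2 - 16*u*sin(u + 1) - 48*u*cos(u + 1) + 96*u - 96*sin(u + 1) + 36*cos(u + 1) - 12*cos(2*u + 2) + 520/3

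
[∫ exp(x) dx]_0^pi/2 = -1 + exp(pi/2)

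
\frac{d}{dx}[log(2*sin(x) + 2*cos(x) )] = 1/tan(x + pi/4)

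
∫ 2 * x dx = x^2 + C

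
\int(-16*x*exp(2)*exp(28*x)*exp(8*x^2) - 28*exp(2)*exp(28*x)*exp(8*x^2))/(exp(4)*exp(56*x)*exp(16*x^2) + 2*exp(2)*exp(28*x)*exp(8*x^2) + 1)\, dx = 1/(exp(8*x^2 + 28*x + 2) + 1) + C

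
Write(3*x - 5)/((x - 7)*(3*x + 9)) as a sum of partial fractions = 7/(15*(x + 3)) + 8/(15*(x - 7))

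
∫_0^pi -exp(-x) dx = -1 + exp(-pi)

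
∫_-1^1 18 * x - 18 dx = -36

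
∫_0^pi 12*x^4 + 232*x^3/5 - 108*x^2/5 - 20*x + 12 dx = -6*pi + 4*pi^3/5 + 8*pi^2 + (6*pi + 4*pi^2)*(-5*pi + 3 + 3*pi^3/5 + 2*pi^2)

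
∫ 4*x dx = 2*x^2 + C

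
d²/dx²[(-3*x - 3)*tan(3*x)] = -18*(3*x*sin(3*x)/cos(3*x) + 3*sin(3*x)/cos(3*x) + 1)/cos(3*x)^2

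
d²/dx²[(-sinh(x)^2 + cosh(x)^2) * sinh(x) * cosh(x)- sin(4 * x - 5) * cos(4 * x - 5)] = 32*sin(8*x - 10) + 2*sinh(2*x)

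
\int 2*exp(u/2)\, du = 4*exp(u/2) + C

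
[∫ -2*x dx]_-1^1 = 0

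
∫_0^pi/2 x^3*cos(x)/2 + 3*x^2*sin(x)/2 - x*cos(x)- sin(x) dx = -pi/2 + pi^3/16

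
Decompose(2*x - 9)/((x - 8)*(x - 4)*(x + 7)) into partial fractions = -23/(165*(x + 7)) + 1/(44*(x - 4)) + 7/(60*(x - 8))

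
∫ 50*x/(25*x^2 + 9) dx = log(25*x^2/9 + 1) + C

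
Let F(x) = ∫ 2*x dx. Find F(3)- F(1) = 8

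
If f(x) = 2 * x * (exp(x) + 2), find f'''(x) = 2*x*exp(x) + 6*exp(x)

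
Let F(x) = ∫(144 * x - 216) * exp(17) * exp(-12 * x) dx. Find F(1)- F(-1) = -29*exp(29) + 5*exp(5)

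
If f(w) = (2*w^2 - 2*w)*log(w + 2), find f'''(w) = (4*w^2 + 26*w + 60)/(w^3 + 6*w^2 + 12*w + 8)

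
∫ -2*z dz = -z^2 + C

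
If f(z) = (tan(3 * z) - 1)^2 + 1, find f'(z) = 6*(sin(3*z)/cos(3*z) - 1)/cos(3*z)^2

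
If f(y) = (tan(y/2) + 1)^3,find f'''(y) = 15*tan(y/2)^6/2 + 9*tan(y/2)^5 + 33*tan(y/2)^4/2 + 15*tan(y/2)^3 + 21*tan(y/2)^2/2 + 6*tan(y/2) + 3/2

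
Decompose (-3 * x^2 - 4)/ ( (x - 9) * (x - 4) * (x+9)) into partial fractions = -19/(18*(x + 9)) + 4/(5*(x - 4)) - 247/(90*(x - 9))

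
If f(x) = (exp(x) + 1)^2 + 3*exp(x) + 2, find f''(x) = 4*exp(2*x) + 5*exp(x)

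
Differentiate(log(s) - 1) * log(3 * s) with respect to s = (2*log(s) - 1 + log(3))/s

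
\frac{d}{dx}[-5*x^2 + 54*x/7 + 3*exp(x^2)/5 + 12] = 6*x*exp(x^2)/5 - 10*x + 54/7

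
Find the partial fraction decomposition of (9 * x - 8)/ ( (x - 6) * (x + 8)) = 40/(7*(x + 8)) + 23/(7*(x - 6))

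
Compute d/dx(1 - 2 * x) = -2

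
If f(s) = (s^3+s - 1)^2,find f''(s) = 30*s^4 + 24*s^2 - 12*s + 2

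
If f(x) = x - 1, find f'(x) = 1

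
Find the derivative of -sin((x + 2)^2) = -2*(x + 2)*cos(x^2 + 4*x + 4)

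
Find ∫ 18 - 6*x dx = -3*x^2 + 18*x + C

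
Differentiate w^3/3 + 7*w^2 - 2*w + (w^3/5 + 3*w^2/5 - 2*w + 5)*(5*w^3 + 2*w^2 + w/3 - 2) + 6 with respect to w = 6*w^5 + 17*w^4 - 524*w^3/15 + 317*w^2/5 + 454*w/15 + 11/3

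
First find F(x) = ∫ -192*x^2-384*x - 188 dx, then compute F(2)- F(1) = -1212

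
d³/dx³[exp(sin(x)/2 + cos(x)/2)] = -(sqrt(2)*sin(3*x + pi/4) + 12*cos(2*x) + 5*sqrt(2)*cos(x + pi/4))*exp(sin(x)/2)*exp(cos(x)/2)/16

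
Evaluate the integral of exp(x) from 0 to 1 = -1 + E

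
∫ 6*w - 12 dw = 3*w^2 - 12*w + C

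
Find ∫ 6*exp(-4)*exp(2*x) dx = 3*exp(2*x - 4) + C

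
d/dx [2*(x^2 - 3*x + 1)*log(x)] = (4*x^2*log(x) + 2*x^2 - 6*x*log(x) - 6*x + 2)/x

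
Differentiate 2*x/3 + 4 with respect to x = 2/3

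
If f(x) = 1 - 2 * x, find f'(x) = -2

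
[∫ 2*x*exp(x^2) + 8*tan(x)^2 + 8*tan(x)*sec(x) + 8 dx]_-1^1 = 16*tan(1)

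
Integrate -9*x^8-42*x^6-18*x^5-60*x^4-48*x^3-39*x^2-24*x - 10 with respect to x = -x^9 - 6*x^7 - 3*x^6 - 12*x^5 - 12*x^4 - 13*x^3 - 12*x^2 - 10*x + C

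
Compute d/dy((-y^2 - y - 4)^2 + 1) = 4*y^3 + 6*y^2 + 18*y + 8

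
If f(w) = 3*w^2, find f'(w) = 6*w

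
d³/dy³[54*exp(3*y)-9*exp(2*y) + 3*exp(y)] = 1458*exp(3*y) - 72*exp(2*y) + 3*exp(y)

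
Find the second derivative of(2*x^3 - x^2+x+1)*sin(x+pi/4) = -2*x^3*sin(x + pi/4) + x^2*sin(x + pi/4) + 12*x^2*cos(x + pi/4) + 11*x*sin(x + pi/4) - 4*x*cos(x + pi/4) - 3*sin(x + pi/4) + 2*cos(x + pi/4)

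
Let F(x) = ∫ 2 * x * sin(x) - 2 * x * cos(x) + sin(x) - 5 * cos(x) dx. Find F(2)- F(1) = -7*sin(2) + 5*cos(1) - 7*cos(2) + 5*sin(1)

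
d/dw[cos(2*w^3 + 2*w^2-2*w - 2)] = 2*(-3*w^2 - 2*w + 1)*sin(2*w^3 + 2*w^2 - 2*w - 2)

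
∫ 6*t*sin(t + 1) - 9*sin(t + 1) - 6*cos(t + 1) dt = (9 - 6*t)*cos(t + 1) + C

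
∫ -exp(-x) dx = exp(-x) + C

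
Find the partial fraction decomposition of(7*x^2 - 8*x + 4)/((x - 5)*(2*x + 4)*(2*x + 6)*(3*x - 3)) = -91/(384*(x + 3)) + 4/(21*(x + 2)) - 1/(192*(x - 1)) + 139/(2688*(x - 5))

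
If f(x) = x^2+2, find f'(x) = 2*x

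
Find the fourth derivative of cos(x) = cos(x)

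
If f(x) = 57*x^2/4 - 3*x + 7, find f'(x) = 57*x/2 - 3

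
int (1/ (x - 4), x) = log(8 - 2*x) + C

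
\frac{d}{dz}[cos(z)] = -sin(z)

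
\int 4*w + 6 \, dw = 2*w^2 + 6*w + C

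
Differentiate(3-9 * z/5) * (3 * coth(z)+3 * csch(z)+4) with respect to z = -(-27*z*cosh(z) - 27*z + 27*sinh(z) + 27*sinh(2*z)/2 + 45*cosh(z) + 18*cosh(2*z) + 27)/(5*sinh(z)^2)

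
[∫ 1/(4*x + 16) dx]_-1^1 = -log(3)/4 + log(5)/4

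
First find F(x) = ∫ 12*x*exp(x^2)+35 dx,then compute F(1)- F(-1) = 70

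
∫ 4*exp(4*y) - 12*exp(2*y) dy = (exp(2*y) - 3)^2 + C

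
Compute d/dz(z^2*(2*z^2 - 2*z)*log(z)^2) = 8*z^3*log(z)^2 + 4*z^3*log(z) - 6*z^2*log(z)^2 - 4*z^2*log(z)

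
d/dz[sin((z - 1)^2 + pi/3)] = 2*(z - 1)*cos(z^2 - 2*z + 1 + pi/3)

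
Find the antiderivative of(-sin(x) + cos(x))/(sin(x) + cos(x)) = log(sin(x + pi/4)) + C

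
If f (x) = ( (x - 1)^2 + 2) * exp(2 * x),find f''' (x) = 8*x^2*exp(2*x) + 8*x*exp(2*x) + 12*exp(2*x)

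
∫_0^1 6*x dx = 3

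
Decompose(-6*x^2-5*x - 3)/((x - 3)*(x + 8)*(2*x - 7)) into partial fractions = -376/(23*(2*x - 7)) - 347/(253*(x + 8)) + 72/(11*(x - 3))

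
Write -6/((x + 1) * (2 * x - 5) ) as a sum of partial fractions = -12/(7*(2*x - 5)) + 6/(7*(x + 1))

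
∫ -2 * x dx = -x^2 + C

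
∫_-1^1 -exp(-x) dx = -E + exp(-1)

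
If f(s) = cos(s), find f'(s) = -sin(s)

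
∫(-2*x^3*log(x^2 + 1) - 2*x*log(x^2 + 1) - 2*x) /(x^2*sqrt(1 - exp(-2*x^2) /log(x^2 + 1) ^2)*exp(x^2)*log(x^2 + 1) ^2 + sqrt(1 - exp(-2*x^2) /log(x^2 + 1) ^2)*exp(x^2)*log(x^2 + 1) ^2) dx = acsc(exp(x^2)*log(x^2 + 1)) + C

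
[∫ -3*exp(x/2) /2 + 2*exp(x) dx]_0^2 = -3*E + 1 + 2*exp(2)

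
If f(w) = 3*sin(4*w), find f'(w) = 12*cos(4*w)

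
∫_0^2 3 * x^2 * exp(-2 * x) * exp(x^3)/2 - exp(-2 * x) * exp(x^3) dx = -1/2 + exp(4)/2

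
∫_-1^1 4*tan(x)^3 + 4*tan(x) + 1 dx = 2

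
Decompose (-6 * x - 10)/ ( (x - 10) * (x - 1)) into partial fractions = 16/(9*(x - 1)) - 70/(9*(x - 10))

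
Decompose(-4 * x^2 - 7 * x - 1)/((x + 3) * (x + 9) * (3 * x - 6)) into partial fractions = -131/(99*(x + 9)) + 8/(45*(x + 3)) - 31/(165*(x - 2))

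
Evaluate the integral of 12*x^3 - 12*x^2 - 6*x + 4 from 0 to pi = (-4 + 3*pi)*(-pi + pi^3)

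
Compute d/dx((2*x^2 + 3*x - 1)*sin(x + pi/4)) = 2*x^2*cos(x + pi/4) + 4*x*sin(x + pi/4) + 3*x*cos(x + pi/4) + 3*sin(x + pi/4) - cos(x + pi/4)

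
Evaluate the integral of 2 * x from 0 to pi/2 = pi^2/4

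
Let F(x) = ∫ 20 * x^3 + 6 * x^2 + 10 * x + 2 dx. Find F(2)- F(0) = 120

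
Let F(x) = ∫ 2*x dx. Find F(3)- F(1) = 8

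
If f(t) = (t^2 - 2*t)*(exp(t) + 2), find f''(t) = t^2*exp(t) + 2*t*exp(t) - 2*exp(t) + 4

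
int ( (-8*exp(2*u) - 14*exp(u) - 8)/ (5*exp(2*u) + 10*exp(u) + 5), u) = 2*(-2*(2*u - 11)*(exp(u) + 1) + exp(u))/(5*(exp(u) + 1)) + C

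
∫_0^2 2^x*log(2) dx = 3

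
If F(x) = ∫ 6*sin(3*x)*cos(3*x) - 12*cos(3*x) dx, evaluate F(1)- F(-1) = -8*sin(3)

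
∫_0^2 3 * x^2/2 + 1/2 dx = 5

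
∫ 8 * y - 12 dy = 4*y^2 - 12*y + C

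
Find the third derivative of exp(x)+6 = exp(x)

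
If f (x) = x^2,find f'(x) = 2*x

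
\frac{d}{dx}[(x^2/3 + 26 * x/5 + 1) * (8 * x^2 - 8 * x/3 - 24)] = 32*x^3/3 + 1832*x^2/15 - 416*x/15 - 1912/15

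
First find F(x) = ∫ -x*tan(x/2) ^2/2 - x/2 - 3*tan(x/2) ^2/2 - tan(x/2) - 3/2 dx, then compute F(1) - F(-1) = -6*tan(1/2)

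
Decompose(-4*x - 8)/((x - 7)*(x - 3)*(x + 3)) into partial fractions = 1/(15*(x + 3)) + 5/(6*(x - 3)) - 9/(10*(x - 7))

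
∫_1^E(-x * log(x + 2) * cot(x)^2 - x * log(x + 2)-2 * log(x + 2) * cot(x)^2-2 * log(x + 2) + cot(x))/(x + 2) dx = log(2 + E)*cot(E) - log(3)*cot(1)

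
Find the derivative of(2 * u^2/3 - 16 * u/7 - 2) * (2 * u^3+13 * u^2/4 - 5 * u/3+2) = 20*u^4/3 - 202*u^3/21 - 790*u^2/21 - 19*u/7 - 26/21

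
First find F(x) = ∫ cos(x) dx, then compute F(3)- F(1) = -sin(1) + sin(3)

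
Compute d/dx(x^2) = 2*x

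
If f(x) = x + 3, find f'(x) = 1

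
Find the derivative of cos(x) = -sin(x)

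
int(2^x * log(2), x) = 2^x + C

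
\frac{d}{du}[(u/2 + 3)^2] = u/2 + 3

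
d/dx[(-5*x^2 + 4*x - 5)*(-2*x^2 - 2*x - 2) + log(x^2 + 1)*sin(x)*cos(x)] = (40*x^5 + 6*x^4 + 64*x^3 + x^2*log(x^2 + 1)*cos(2*x) + 8*x^2 + x*sin(2*x) + 24*x + log(x^2 + 1)*cos(2*x) + 2)/(x^2 + 1)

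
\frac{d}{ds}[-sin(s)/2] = -cos(s)/2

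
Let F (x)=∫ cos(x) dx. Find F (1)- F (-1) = 2*sin(1)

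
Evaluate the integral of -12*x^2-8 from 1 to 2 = -36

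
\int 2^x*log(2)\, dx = 2^x + C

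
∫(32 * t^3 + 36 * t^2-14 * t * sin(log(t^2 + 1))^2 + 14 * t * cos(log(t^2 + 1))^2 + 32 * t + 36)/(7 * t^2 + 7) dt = 16*t^2/7 + 36*t/7 + sin(2*log(t^2 + 1))/2 + C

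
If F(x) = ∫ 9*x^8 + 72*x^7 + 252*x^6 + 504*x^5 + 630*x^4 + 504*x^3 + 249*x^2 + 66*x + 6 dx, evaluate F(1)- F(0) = 504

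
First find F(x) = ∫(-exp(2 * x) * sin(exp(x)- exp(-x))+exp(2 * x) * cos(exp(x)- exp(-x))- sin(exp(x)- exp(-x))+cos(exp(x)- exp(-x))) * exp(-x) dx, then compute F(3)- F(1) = -sin(E - exp(-1)) + cos(-exp(3) + exp(-3)) - cos(E - exp(-1)) - sin(-exp(3) + exp(-3))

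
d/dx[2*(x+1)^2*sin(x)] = 2*x^2*cos(x) + 4*x*sin(x) + 4*x*cos(x) + 4*sin(x) + 2*cos(x)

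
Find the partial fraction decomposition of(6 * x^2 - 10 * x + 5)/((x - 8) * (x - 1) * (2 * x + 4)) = 49/(60*(x + 2)) - 1/(42*(x - 1)) + 309/(140*(x - 8))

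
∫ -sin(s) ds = cos(s) + C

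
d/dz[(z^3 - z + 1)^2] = 6*z^5 - 8*z^3 + 6*z^2 + 2*z - 2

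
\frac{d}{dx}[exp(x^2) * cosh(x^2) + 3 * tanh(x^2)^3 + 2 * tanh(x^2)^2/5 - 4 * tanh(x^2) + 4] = 2*x*(-9*(1 - 1/cosh(x^2)^2)^2 + exp(x^2)*sinh(x^2) + exp(x^2)*cosh(x^2) + 4*sinh(x^2)/(5*cosh(x^2)^3) + 9 - 13/cosh(x^2)^2)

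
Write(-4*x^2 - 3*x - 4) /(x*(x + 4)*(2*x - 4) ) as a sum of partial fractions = -7/(6*(x + 4)) - 13/(12*(x - 2)) + 1/(4*x)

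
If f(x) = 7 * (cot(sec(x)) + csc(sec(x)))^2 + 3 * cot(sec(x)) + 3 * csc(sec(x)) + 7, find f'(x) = (14 + 14/cos(1/cos(x)) - 3*cos(1/cos(x))/sin(1/cos(x)) - 3/sin(1/cos(x)) - 14*cos(1/cos(x))/sin(1/cos(x))^2 - 28/sin(1/cos(x))^2 - 14/(sin(1/cos(x))^2*cos(1/cos(x))))*sin(x)/(sin(1/cos(x))*cos(x)^2)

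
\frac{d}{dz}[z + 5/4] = 1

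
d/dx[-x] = -1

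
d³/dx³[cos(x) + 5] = sin(x)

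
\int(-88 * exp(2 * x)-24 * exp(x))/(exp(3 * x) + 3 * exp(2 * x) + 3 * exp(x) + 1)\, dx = 4*(-13*exp(2*x) - 4*exp(x) + 1)/(exp(2*x) + 2*exp(x) + 1) + C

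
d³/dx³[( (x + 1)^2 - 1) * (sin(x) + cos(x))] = x^2*sin(x) - x^2*cos(x) - 4*x*sin(x) - 8*x*cos(x) - 12*sin(x)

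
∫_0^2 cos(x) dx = sin(2)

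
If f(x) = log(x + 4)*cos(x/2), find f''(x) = -(x^2*log(x + 4)*cos(x/2) + 8*x*log(x + 4)*cos(x/2) + 4*x*sin(x/2) + 16*log(x + 4)*cos(x/2) + 16*sin(x/2) + 4*cos(x/2))/(4*x^2 + 32*x + 64)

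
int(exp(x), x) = exp(x) + C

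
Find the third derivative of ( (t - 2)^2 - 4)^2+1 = 24*t - 48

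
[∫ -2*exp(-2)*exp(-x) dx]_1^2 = -2*exp(-3) + 2*exp(-4)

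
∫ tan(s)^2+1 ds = tan(s) + C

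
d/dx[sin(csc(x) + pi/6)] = -cos(csc(x) + pi/6)*cot(x)*csc(x)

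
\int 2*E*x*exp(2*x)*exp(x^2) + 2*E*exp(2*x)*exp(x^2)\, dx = exp((x + 1)^2) + C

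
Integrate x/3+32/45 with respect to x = x^2/6 + 32*x/45 + C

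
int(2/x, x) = 2*log(2*x) + C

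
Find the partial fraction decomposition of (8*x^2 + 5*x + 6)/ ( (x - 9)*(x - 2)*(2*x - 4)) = -307/(98*(x - 2)) - 24/(7*(x - 2)^2) + 699/(98*(x - 9))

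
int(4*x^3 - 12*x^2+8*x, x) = x^4 - 4*x^3 + 4*x^2 + C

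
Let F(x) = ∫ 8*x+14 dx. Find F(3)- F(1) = 60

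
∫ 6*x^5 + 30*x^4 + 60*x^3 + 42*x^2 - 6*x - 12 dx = x^6 + 6*x^5 + 15*x^4 + 14*x^3 - 3*x^2 - 12*x + C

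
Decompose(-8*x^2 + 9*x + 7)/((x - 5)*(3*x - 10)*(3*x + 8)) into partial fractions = -665/(1242*(3*x + 8)) + 467/(270*(3*x - 10)) - 148/(115*(x - 5))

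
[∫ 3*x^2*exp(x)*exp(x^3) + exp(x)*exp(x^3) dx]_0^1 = -1 + exp(2)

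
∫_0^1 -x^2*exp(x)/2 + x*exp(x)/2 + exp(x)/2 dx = 1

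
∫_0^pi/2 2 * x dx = pi^2/4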